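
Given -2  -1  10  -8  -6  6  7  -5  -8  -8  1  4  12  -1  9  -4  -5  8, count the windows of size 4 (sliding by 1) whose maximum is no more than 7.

6

-2 -1 10 -8 → max 10
-1 10 -8 -6 → max 10
10 -8 -6 6 → max 10
-8 -6 6 7 → max 7  ≤ 7 ✓
-6 6 7 -5 → max 7  ≤ 7 ✓
6 7 -5 -8 → max 7  ≤ 7 ✓
7 -5 -8 -8 → max 7  ≤ 7 ✓
-5 -8 -8 1 → max 1  ≤ 7 ✓
-8 -8 1 4 → max 4  ≤ 7 ✓
-8 1 4 12 → max 12
1 4 12 -1 → max 12
4 12 -1 9 → max 12
12 -1 9 -4 → max 12
-1 9 -4 -5 → max 9
9 -4 -5 8 → max 9
6 windows satisfy the condition.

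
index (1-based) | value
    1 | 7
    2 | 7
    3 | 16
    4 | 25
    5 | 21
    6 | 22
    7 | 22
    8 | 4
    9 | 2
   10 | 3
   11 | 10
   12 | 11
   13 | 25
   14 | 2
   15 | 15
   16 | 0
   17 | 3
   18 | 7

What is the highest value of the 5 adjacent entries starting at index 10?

Elements at indices 10..14: 3, 10, 11, 25, 2
max(3, 10, 11, 25, 2) = 25

25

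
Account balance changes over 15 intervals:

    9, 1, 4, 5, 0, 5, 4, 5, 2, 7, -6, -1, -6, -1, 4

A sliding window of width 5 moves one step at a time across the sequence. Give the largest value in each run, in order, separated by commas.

(9, 1, 4, 5, 0) → max 9
(1, 4, 5, 0, 5) → max 5
(4, 5, 0, 5, 4) → max 5
(5, 0, 5, 4, 5) → max 5
(0, 5, 4, 5, 2) → max 5
(5, 4, 5, 2, 7) → max 7
(4, 5, 2, 7, -6) → max 7
(5, 2, 7, -6, -1) → max 7
(2, 7, -6, -1, -6) → max 7
(7, -6, -1, -6, -1) → max 7
(-6, -1, -6, -1, 4) → max 4

9, 5, 5, 5, 5, 7, 7, 7, 7, 7, 4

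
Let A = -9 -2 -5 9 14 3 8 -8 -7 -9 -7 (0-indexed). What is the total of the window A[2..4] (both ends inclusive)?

18

Elements at indices 2..4: -5, 9, 14
sum(-5, 9, 14) = 18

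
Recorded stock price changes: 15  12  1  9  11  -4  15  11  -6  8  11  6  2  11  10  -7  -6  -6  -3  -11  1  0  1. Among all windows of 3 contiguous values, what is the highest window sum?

28

Each size-3 window and its sum:
[15, 12, 1] → sum 28
[12, 1, 9] → sum 22
[1, 9, 11] → sum 21
[9, 11, -4] → sum 16
[11, -4, 15] → sum 22
[-4, 15, 11] → sum 22
[15, 11, -6] → sum 20
[11, -6, 8] → sum 13
[-6, 8, 11] → sum 13
[8, 11, 6] → sum 25
[11, 6, 2] → sum 19
[6, 2, 11] → sum 19
[2, 11, 10] → sum 23
[11, 10, -7] → sum 14
[10, -7, -6] → sum -3
[-7, -6, -6] → sum -19
[-6, -6, -3] → sum -15
[-6, -3, -11] → sum -20
[-3, -11, 1] → sum -13
[-11, 1, 0] → sum -10
[1, 0, 1] → sum 2
Highest of these is 28.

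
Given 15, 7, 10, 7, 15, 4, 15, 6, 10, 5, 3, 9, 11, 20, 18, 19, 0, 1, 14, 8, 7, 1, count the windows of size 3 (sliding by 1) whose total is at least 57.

[15, 7, 10] → sum 32
[7, 10, 7] → sum 24
[10, 7, 15] → sum 32
[7, 15, 4] → sum 26
[15, 4, 15] → sum 34
[4, 15, 6] → sum 25
[15, 6, 10] → sum 31
[6, 10, 5] → sum 21
[10, 5, 3] → sum 18
[5, 3, 9] → sum 17
[3, 9, 11] → sum 23
[9, 11, 20] → sum 40
[11, 20, 18] → sum 49
[20, 18, 19] → sum 57  ≥ 57 ✓
[18, 19, 0] → sum 37
[19, 0, 1] → sum 20
[0, 1, 14] → sum 15
[1, 14, 8] → sum 23
[14, 8, 7] → sum 29
[8, 7, 1] → sum 16
1 window satisfy the condition.

1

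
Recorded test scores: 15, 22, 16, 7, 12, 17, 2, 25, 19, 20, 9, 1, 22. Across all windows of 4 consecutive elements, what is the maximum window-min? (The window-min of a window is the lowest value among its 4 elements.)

9

(15, 22, 16, 7) → min 7
(22, 16, 7, 12) → min 7
(16, 7, 12, 17) → min 7
(7, 12, 17, 2) → min 2
(12, 17, 2, 25) → min 2
(17, 2, 25, 19) → min 2
(2, 25, 19, 20) → min 2
(25, 19, 20, 9) → min 9
(19, 20, 9, 1) → min 1
(20, 9, 1, 22) → min 1
Maximum of these is 9.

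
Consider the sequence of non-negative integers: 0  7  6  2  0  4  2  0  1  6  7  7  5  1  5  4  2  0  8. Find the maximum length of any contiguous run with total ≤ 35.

11

add 0: [0] sum 0, len 1
add 7: [0, 7] sum 7, len 2
add 6: [0, 7, 6] sum 13, len 3
add 2: [0, 7, 6, 2] sum 15, len 4
add 0: [0, 7, 6, 2, 0] sum 15, len 5
add 4: [0, 7, 6, 2, 0, 4] sum 19, len 6
add 2: [0, 7, 6, 2, 0, 4, 2] sum 21, len 7
add 0: [0, 7, 6, 2, 0, 4, 2, 0] sum 21, len 8
add 1: [0, 7, 6, 2, 0, 4, 2, 0, 1] sum 22, len 9
add 6: [0, 7, 6, 2, 0, 4, 2, 0, 1, 6] sum 28, len 10
add 7: [0, 7, 6, 2, 0, 4, 2, 0, 1, 6, 7] sum 35, len 11
add 7: [6, 2, 0, 4, 2, 0, 1, 6, 7, 7] sum 35, len 10
add 5: [2, 0, 4, 2, 0, 1, 6, 7, 7, 5] sum 34, len 10
add 1: [2, 0, 4, 2, 0, 1, 6, 7, 7, 5, 1] sum 35, len 11
add 5: [2, 0, 1, 6, 7, 7, 5, 1, 5] sum 34, len 9
add 4: [6, 7, 7, 5, 1, 5, 4] sum 35, len 7
add 2: [7, 7, 5, 1, 5, 4, 2] sum 31, len 7
add 0: [7, 7, 5, 1, 5, 4, 2, 0] sum 31, len 8
add 8: [7, 5, 1, 5, 4, 2, 0, 8] sum 32, len 8
Longest length seen: 11.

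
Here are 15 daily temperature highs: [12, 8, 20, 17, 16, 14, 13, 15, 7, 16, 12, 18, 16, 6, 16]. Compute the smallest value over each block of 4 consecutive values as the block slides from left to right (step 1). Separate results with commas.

8, 8, 14, 13, 13, 7, 7, 7, 7, 12, 6, 6

12 8 20 17 → min 8
8 20 17 16 → min 8
20 17 16 14 → min 14
17 16 14 13 → min 13
16 14 13 15 → min 13
14 13 15 7 → min 7
13 15 7 16 → min 7
15 7 16 12 → min 7
7 16 12 18 → min 7
16 12 18 16 → min 12
12 18 16 6 → min 6
18 16 6 16 → min 6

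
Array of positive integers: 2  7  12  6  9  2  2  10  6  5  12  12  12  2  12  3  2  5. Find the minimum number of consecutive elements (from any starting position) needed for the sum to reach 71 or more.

8

add 2: running sum 2 < 71
add 7: running sum 9 < 71
add 12: running sum 21 < 71
add 6: running sum 27 < 71
add 9: running sum 36 < 71
add 2: running sum 38 < 71
add 2: running sum 40 < 71
add 10: running sum 50 < 71
add 6: running sum 56 < 71
add 5: running sum 61 < 71
end 10: [7, 12, 6, 9, 2, 2, 10, 6, 5, 12] sum 71, len 10
end 11: [12, 6, 9, 2, 2, 10, 6, 5, 12, 12] sum 76, len 10
end 12: [6, 9, 2, 2, 10, 6, 5, 12, 12, 12] sum 76, len 10
end 13: [9, 2, 2, 10, 6, 5, 12, 12, 12, 2] sum 72, len 10
end 14: [10, 6, 5, 12, 12, 12, 2, 12] sum 71, len 8
end 15: [10, 6, 5, 12, 12, 12, 2, 12, 3] sum 74, len 9
end 16: [10, 6, 5, 12, 12, 12, 2, 12, 3, 2] sum 76, len 10
end 17: [6, 5, 12, 12, 12, 2, 12, 3, 2, 5] sum 71, len 10
Shortest qualifying length: 8.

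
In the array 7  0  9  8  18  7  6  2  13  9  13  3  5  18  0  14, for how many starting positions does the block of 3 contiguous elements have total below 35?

12

[7, 0, 9] → sum 16  < 35 ✓
[0, 9, 8] → sum 17  < 35 ✓
[9, 8, 18] → sum 35
[8, 18, 7] → sum 33  < 35 ✓
[18, 7, 6] → sum 31  < 35 ✓
[7, 6, 2] → sum 15  < 35 ✓
[6, 2, 13] → sum 21  < 35 ✓
[2, 13, 9] → sum 24  < 35 ✓
[13, 9, 13] → sum 35
[9, 13, 3] → sum 25  < 35 ✓
[13, 3, 5] → sum 21  < 35 ✓
[3, 5, 18] → sum 26  < 35 ✓
[5, 18, 0] → sum 23  < 35 ✓
[18, 0, 14] → sum 32  < 35 ✓
12 windows satisfy the condition.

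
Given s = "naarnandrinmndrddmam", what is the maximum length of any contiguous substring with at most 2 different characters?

Extend right; when distinct count exceeds 2, shrink from the left:
[n] 1 distinct, len 1
[n, a] 2 distinct, len 2
[n, a, a] 2 distinct, len 3
[a, a, r] 2 distinct, len 3
[r, n] 2 distinct, len 2
[n, a] 2 distinct, len 2
[n, a, n] 2 distinct, len 3
[n, d] 2 distinct, len 2
[d, r] 2 distinct, len 2
[r, i] 2 distinct, len 2
[i, n] 2 distinct, len 2
[n, m] 2 distinct, len 2
[n, m, n] 2 distinct, len 3
[n, d] 2 distinct, len 2
[d, r] 2 distinct, len 2
[d, r, d] 2 distinct, len 3
[d, r, d, d] 2 distinct, len 4
[d, d, m] 2 distinct, len 3
[m, a] 2 distinct, len 2
[m, a, m] 2 distinct, len 3
Longest length with ≤2 distinct: 4.

4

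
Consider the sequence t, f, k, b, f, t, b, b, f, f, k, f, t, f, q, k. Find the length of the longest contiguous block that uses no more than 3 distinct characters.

7

add t: window [t] (1 distinct), len 1
add f: window [t, f] (2 distinct), len 2
add k: window [t, f, k] (3 distinct), len 3
add b: window [f, k, b] (3 distinct), len 3
add f: window [f, k, b, f] (3 distinct), len 4
add t: window [b, f, t] (3 distinct), len 3
add b: window [b, f, t, b] (3 distinct), len 4
add b: window [b, f, t, b, b] (3 distinct), len 5
add f: window [b, f, t, b, b, f] (3 distinct), len 6
add f: window [b, f, t, b, b, f, f] (3 distinct), len 7
add k: window [b, b, f, f, k] (3 distinct), len 5
add f: window [b, b, f, f, k, f] (3 distinct), len 6
add t: window [f, f, k, f, t] (3 distinct), len 5
add f: window [f, f, k, f, t, f] (3 distinct), len 6
add q: window [f, t, f, q] (3 distinct), len 4
add k: window [f, q, k] (3 distinct), len 3
Longest length with ≤3 distinct: 7.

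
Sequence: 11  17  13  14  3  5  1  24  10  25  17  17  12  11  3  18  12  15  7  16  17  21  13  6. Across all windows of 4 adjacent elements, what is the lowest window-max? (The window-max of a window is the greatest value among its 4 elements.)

Window maxs for each of the 21 positions:
(11, 17, 13, 14) → max 17
(17, 13, 14, 3) → max 17
(13, 14, 3, 5) → max 14
(14, 3, 5, 1) → max 14
(3, 5, 1, 24) → max 24
(5, 1, 24, 10) → max 24
(1, 24, 10, 25) → max 25
(24, 10, 25, 17) → max 25
(10, 25, 17, 17) → max 25
(25, 17, 17, 12) → max 25
(17, 17, 12, 11) → max 17
(17, 12, 11, 3) → max 17
(12, 11, 3, 18) → max 18
(11, 3, 18, 12) → max 18
(3, 18, 12, 15) → max 18
(18, 12, 15, 7) → max 18
(12, 15, 7, 16) → max 16
(15, 7, 16, 17) → max 17
(7, 16, 17, 21) → max 21
(16, 17, 21, 13) → max 21
(17, 21, 13, 6) → max 21
Lowest of these is 14.

14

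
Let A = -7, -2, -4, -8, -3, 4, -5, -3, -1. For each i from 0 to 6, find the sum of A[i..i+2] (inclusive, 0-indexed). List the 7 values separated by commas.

(-7, -2, -4) → sum -13
(-2, -4, -8) → sum -14
(-4, -8, -3) → sum -15
(-8, -3, 4) → sum -7
(-3, 4, -5) → sum -4
(4, -5, -3) → sum -4
(-5, -3, -1) → sum -9

-13, -14, -15, -7, -4, -4, -9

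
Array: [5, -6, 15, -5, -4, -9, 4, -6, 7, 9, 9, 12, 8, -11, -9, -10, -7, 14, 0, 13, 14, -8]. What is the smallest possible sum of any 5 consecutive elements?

-29

5 -6 15 -5 -4 → sum 5
-6 15 -5 -4 -9 → sum -9
15 -5 -4 -9 4 → sum 1
-5 -4 -9 4 -6 → sum -20
-4 -9 4 -6 7 → sum -8
-9 4 -6 7 9 → sum 5
4 -6 7 9 9 → sum 23
-6 7 9 9 12 → sum 31
7 9 9 12 8 → sum 45
9 9 12 8 -11 → sum 27
9 12 8 -11 -9 → sum 9
12 8 -11 -9 -10 → sum -10
8 -11 -9 -10 -7 → sum -29
-11 -9 -10 -7 14 → sum -23
-9 -10 -7 14 0 → sum -12
-10 -7 14 0 13 → sum 10
-7 14 0 13 14 → sum 34
14 0 13 14 -8 → sum 33
Smallest of these is -29.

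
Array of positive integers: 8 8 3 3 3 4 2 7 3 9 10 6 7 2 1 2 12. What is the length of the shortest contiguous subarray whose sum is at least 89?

add 8: running sum 8 < 89
add 8: running sum 16 < 89
add 3: running sum 19 < 89
add 3: running sum 22 < 89
add 3: running sum 25 < 89
add 4: running sum 29 < 89
add 2: running sum 31 < 89
add 7: running sum 38 < 89
add 3: running sum 41 < 89
add 9: running sum 50 < 89
add 10: running sum 60 < 89
add 6: running sum 66 < 89
add 7: running sum 73 < 89
add 2: running sum 75 < 89
add 1: running sum 76 < 89
add 2: running sum 78 < 89
end 16: [8, 8, 3, 3, 3, 4, 2, 7, 3, 9, 10, 6, 7, 2, 1, 2, 12] sum 90, len 17
Shortest qualifying length: 17.

17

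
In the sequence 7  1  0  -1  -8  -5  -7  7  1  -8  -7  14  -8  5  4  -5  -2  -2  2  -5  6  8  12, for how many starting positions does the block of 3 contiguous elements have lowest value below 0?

7 1 0 → min 0
1 0 -1 → min -1  < 0 ✓
0 -1 -8 → min -8  < 0 ✓
-1 -8 -5 → min -8  < 0 ✓
-8 -5 -7 → min -8  < 0 ✓
-5 -7 7 → min -7  < 0 ✓
-7 7 1 → min -7  < 0 ✓
7 1 -8 → min -8  < 0 ✓
1 -8 -7 → min -8  < 0 ✓
-8 -7 14 → min -8  < 0 ✓
-7 14 -8 → min -8  < 0 ✓
14 -8 5 → min -8  < 0 ✓
-8 5 4 → min -8  < 0 ✓
5 4 -5 → min -5  < 0 ✓
4 -5 -2 → min -5  < 0 ✓
-5 -2 -2 → min -5  < 0 ✓
-2 -2 2 → min -2  < 0 ✓
-2 2 -5 → min -5  < 0 ✓
2 -5 6 → min -5  < 0 ✓
-5 6 8 → min -5  < 0 ✓
6 8 12 → min 6
19 windows satisfy the condition.

19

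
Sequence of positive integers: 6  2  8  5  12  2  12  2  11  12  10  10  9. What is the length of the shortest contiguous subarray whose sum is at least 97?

13

add 6: running sum 6 < 97
add 2: running sum 8 < 97
add 8: running sum 16 < 97
add 5: running sum 21 < 97
add 12: running sum 33 < 97
add 2: running sum 35 < 97
add 12: running sum 47 < 97
add 2: running sum 49 < 97
add 11: running sum 60 < 97
add 12: running sum 72 < 97
add 10: running sum 82 < 97
add 10: running sum 92 < 97
add 9: shortest ending here [6, 2, 8, 5, 12, 2, 12, 2, 11, 12, 10, 10, 9] sum 101, len 13
Shortest qualifying length: 13.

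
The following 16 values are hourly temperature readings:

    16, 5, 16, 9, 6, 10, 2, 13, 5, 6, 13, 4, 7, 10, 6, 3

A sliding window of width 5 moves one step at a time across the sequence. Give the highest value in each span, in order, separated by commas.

Sliding a size-5 window across the 16 values:
16 5 16 9 6 → max 16
5 16 9 6 10 → max 16
16 9 6 10 2 → max 16
9 6 10 2 13 → max 13
6 10 2 13 5 → max 13
10 2 13 5 6 → max 13
2 13 5 6 13 → max 13
13 5 6 13 4 → max 13
5 6 13 4 7 → max 13
6 13 4 7 10 → max 13
13 4 7 10 6 → max 13
4 7 10 6 3 → max 10

16, 16, 16, 13, 13, 13, 13, 13, 13, 13, 13, 10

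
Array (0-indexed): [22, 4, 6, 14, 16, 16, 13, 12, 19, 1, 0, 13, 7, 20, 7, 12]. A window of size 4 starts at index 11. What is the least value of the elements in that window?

Elements at indices 11..14: 13, 7, 20, 7
min(13, 7, 20, 7) = 7

7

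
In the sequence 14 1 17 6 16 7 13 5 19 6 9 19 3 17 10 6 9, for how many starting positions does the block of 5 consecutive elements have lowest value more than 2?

11

14 1 17 6 16 → min 1
1 17 6 16 7 → min 1
17 6 16 7 13 → min 6  > 2 ✓
6 16 7 13 5 → min 5  > 2 ✓
16 7 13 5 19 → min 5  > 2 ✓
7 13 5 19 6 → min 5  > 2 ✓
13 5 19 6 9 → min 5  > 2 ✓
5 19 6 9 19 → min 5  > 2 ✓
19 6 9 19 3 → min 3  > 2 ✓
6 9 19 3 17 → min 3  > 2 ✓
9 19 3 17 10 → min 3  > 2 ✓
19 3 17 10 6 → min 3  > 2 ✓
3 17 10 6 9 → min 3  > 2 ✓
11 windows satisfy the condition.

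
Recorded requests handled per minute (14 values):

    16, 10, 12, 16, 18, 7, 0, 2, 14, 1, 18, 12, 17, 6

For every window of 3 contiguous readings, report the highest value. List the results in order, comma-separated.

(16, 10, 12) → max 16
(10, 12, 16) → max 16
(12, 16, 18) → max 18
(16, 18, 7) → max 18
(18, 7, 0) → max 18
(7, 0, 2) → max 7
(0, 2, 14) → max 14
(2, 14, 1) → max 14
(14, 1, 18) → max 18
(1, 18, 12) → max 18
(18, 12, 17) → max 18
(12, 17, 6) → max 17

16, 16, 18, 18, 18, 7, 14, 14, 18, 18, 18, 17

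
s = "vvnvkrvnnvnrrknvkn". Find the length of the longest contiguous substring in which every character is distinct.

add v: [v] len 1
add v (repeat v, move left end past it): [v] len 1
add n: [v, n] len 2
add v (repeat v, move left end past it): [n, v] len 2
add k: [n, v, k] len 3
add r: [n, v, k, r] len 4
add v (repeat v, move left end past it): [k, r, v] len 3
add n: [k, r, v, n] len 4
add n (repeat n, move left end past it): [n] len 1
add v: [n, v] len 2
add n (repeat n, move left end past it): [v, n] len 2
add r: [v, n, r] len 3
add r (repeat r, move left end past it): [r] len 1
add k: [r, k] len 2
add n: [r, k, n] len 3
add v: [r, k, n, v] len 4
add k (repeat k, move left end past it): [n, v, k] len 3
add n (repeat n, move left end past it): [v, k, n] len 3
Longest all-distinct length: 4.

4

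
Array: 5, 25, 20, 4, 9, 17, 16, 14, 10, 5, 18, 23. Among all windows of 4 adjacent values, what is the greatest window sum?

5 25 20 4 → sum 54
25 20 4 9 → sum 58
20 4 9 17 → sum 50
4 9 17 16 → sum 46
9 17 16 14 → sum 56
17 16 14 10 → sum 57
16 14 10 5 → sum 45
14 10 5 18 → sum 47
10 5 18 23 → sum 56
Greatest of these is 58.

58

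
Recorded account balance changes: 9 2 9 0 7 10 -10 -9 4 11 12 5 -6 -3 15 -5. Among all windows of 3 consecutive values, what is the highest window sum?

9 2 9 → sum 20
2 9 0 → sum 11
9 0 7 → sum 16
0 7 10 → sum 17
7 10 -10 → sum 7
10 -10 -9 → sum -9
-10 -9 4 → sum -15
-9 4 11 → sum 6
4 11 12 → sum 27
11 12 5 → sum 28
12 5 -6 → sum 11
5 -6 -3 → sum -4
-6 -3 15 → sum 6
-3 15 -5 → sum 7
Highest of these is 28.

28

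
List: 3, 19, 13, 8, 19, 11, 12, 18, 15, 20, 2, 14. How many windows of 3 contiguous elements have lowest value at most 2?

2

(3, 19, 13) → min 3
(19, 13, 8) → min 8
(13, 8, 19) → min 8
(8, 19, 11) → min 8
(19, 11, 12) → min 11
(11, 12, 18) → min 11
(12, 18, 15) → min 12
(18, 15, 20) → min 15
(15, 20, 2) → min 2  ≤ 2 ✓
(20, 2, 14) → min 2  ≤ 2 ✓
2 windows satisfy the condition.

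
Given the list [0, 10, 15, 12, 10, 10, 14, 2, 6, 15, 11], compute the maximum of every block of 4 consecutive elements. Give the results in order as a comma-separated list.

15, 15, 15, 14, 14, 14, 15, 15

0 10 15 12 → max 15
10 15 12 10 → max 15
15 12 10 10 → max 15
12 10 10 14 → max 14
10 10 14 2 → max 14
10 14 2 6 → max 14
14 2 6 15 → max 15
2 6 15 11 → max 15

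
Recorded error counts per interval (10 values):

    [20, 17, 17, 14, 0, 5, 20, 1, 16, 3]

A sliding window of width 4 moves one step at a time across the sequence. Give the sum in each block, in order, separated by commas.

Sliding a size-4 window across the 10 values:
20 17 17 14 → sum 68
17 17 14 0 → sum 48
17 14 0 5 → sum 36
14 0 5 20 → sum 39
0 5 20 1 → sum 26
5 20 1 16 → sum 42
20 1 16 3 → sum 40

68, 48, 36, 39, 26, 42, 40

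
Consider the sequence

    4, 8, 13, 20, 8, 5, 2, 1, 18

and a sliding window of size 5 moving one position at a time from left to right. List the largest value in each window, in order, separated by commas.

20, 20, 20, 20, 18

(4, 8, 13, 20, 8) → max 20
(8, 13, 20, 8, 5) → max 20
(13, 20, 8, 5, 2) → max 20
(20, 8, 5, 2, 1) → max 20
(8, 5, 2, 1, 18) → max 18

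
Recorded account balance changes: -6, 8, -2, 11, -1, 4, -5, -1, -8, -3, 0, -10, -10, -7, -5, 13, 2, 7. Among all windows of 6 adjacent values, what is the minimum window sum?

-38

Window sums for each of the 13 positions:
[-6, 8, -2, 11, -1, 4] → sum 14
[8, -2, 11, -1, 4, -5] → sum 15
[-2, 11, -1, 4, -5, -1] → sum 6
[11, -1, 4, -5, -1, -8] → sum 0
[-1, 4, -5, -1, -8, -3] → sum -14
[4, -5, -1, -8, -3, 0] → sum -13
[-5, -1, -8, -3, 0, -10] → sum -27
[-1, -8, -3, 0, -10, -10] → sum -32
[-8, -3, 0, -10, -10, -7] → sum -38
[-3, 0, -10, -10, -7, -5] → sum -35
[0, -10, -10, -7, -5, 13] → sum -19
[-10, -10, -7, -5, 13, 2] → sum -17
[-10, -7, -5, 13, 2, 7] → sum 0
Minimum of these is -38.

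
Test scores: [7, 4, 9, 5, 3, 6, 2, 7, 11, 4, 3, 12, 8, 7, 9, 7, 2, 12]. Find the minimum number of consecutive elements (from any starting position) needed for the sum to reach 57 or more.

7

add 7: running sum 7 < 57
add 4: running sum 11 < 57
add 9: running sum 20 < 57
add 5: running sum 25 < 57
add 3: running sum 28 < 57
add 6: running sum 34 < 57
add 2: running sum 36 < 57
add 7: running sum 43 < 57
add 11: running sum 54 < 57
add 4: shortest ending here [7, 4, 9, 5, 3, 6, 2, 7, 11, 4] sum 58, len 10
add 3: shortest ending here [7, 4, 9, 5, 3, 6, 2, 7, 11, 4, 3] sum 61, len 11
add 12: shortest ending here [9, 5, 3, 6, 2, 7, 11, 4, 3, 12] sum 62, len 10
add 8: shortest ending here [5, 3, 6, 2, 7, 11, 4, 3, 12, 8] sum 61, len 10
add 7: shortest ending here [6, 2, 7, 11, 4, 3, 12, 8, 7] sum 60, len 9
add 9: shortest ending here [7, 11, 4, 3, 12, 8, 7, 9] sum 61, len 8
add 7: shortest ending here [11, 4, 3, 12, 8, 7, 9, 7] sum 61, len 8
add 2: shortest ending here [11, 4, 3, 12, 8, 7, 9, 7, 2] sum 63, len 9
add 12: shortest ending here [12, 8, 7, 9, 7, 2, 12] sum 57, len 7
Shortest qualifying length: 7.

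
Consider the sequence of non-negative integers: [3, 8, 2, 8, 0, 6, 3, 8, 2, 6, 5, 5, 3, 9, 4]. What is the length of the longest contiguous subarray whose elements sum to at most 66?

Extend to the right; shrink from the left whenever the sum exceeds 66:
add 3: [3] sum 3, len 1
add 8: [3, 8] sum 11, len 2
add 2: [3, 8, 2] sum 13, len 3
add 8: [3, 8, 2, 8] sum 21, len 4
add 0: [3, 8, 2, 8, 0] sum 21, len 5
add 6: [3, 8, 2, 8, 0, 6] sum 27, len 6
add 3: [3, 8, 2, 8, 0, 6, 3] sum 30, len 7
add 8: [3, 8, 2, 8, 0, 6, 3, 8] sum 38, len 8
add 2: [3, 8, 2, 8, 0, 6, 3, 8, 2] sum 40, len 9
add 6: [3, 8, 2, 8, 0, 6, 3, 8, 2, 6] sum 46, len 10
add 5: [3, 8, 2, 8, 0, 6, 3, 8, 2, 6, 5] sum 51, len 11
add 5: [3, 8, 2, 8, 0, 6, 3, 8, 2, 6, 5, 5] sum 56, len 12
add 3: [3, 8, 2, 8, 0, 6, 3, 8, 2, 6, 5, 5, 3] sum 59, len 13
add 9: [8, 2, 8, 0, 6, 3, 8, 2, 6, 5, 5, 3, 9] sum 65, len 13
add 4: [2, 8, 0, 6, 3, 8, 2, 6, 5, 5, 3, 9, 4] sum 61, len 13
Longest length seen: 13.

13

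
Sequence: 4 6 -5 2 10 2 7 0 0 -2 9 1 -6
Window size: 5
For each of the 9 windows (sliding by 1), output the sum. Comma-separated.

17, 15, 16, 21, 19, 7, 14, 8, 2

(4, 6, -5, 2, 10) → sum 17
(6, -5, 2, 10, 2) → sum 15
(-5, 2, 10, 2, 7) → sum 16
(2, 10, 2, 7, 0) → sum 21
(10, 2, 7, 0, 0) → sum 19
(2, 7, 0, 0, -2) → sum 7
(7, 0, 0, -2, 9) → sum 14
(0, 0, -2, 9, 1) → sum 8
(0, -2, 9, 1, -6) → sum 2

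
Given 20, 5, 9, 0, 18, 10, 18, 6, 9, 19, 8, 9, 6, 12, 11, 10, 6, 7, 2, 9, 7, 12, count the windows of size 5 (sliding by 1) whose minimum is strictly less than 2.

4

20 5 9 0 18 → min 0  < 2 ✓
5 9 0 18 10 → min 0  < 2 ✓
9 0 18 10 18 → min 0  < 2 ✓
0 18 10 18 6 → min 0  < 2 ✓
18 10 18 6 9 → min 6
10 18 6 9 19 → min 6
18 6 9 19 8 → min 6
6 9 19 8 9 → min 6
9 19 8 9 6 → min 6
19 8 9 6 12 → min 6
8 9 6 12 11 → min 6
9 6 12 11 10 → min 6
6 12 11 10 6 → min 6
12 11 10 6 7 → min 6
11 10 6 7 2 → min 2
10 6 7 2 9 → min 2
6 7 2 9 7 → min 2
7 2 9 7 12 → min 2
4 windows satisfy the condition.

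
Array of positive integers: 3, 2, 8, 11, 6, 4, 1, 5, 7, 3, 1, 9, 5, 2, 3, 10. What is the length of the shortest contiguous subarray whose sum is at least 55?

add 3: running sum 3 < 55
add 2: running sum 5 < 55
add 8: running sum 13 < 55
add 11: running sum 24 < 55
add 6: running sum 30 < 55
add 4: running sum 34 < 55
add 1: running sum 35 < 55
add 5: running sum 40 < 55
add 7: running sum 47 < 55
add 3: running sum 50 < 55
add 1: running sum 51 < 55
add 9: shortest ending here [8, 11, 6, 4, 1, 5, 7, 3, 1, 9] sum 55, len 10
add 5: shortest ending here [8, 11, 6, 4, 1, 5, 7, 3, 1, 9, 5] sum 60, len 11
add 2: shortest ending here [8, 11, 6, 4, 1, 5, 7, 3, 1, 9, 5, 2] sum 62, len 12
add 3: shortest ending here [11, 6, 4, 1, 5, 7, 3, 1, 9, 5, 2, 3] sum 57, len 12
add 10: shortest ending here [6, 4, 1, 5, 7, 3, 1, 9, 5, 2, 3, 10] sum 56, len 12
Shortest qualifying length: 10.

10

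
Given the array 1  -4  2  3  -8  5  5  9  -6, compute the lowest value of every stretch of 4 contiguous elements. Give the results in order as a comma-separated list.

[1, -4, 2, 3] → min -4
[-4, 2, 3, -8] → min -8
[2, 3, -8, 5] → min -8
[3, -8, 5, 5] → min -8
[-8, 5, 5, 9] → min -8
[5, 5, 9, -6] → min -6

-4, -8, -8, -8, -8, -6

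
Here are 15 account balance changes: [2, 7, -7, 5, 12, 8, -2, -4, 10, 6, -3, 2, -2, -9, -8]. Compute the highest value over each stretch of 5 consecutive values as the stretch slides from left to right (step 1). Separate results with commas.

12, 12, 12, 12, 12, 10, 10, 10, 10, 6, 2

Sliding a size-5 window across the 15 values:
[2, 7, -7, 5, 12] → max 12
[7, -7, 5, 12, 8] → max 12
[-7, 5, 12, 8, -2] → max 12
[5, 12, 8, -2, -4] → max 12
[12, 8, -2, -4, 10] → max 12
[8, -2, -4, 10, 6] → max 10
[-2, -4, 10, 6, -3] → max 10
[-4, 10, 6, -3, 2] → max 10
[10, 6, -3, 2, -2] → max 10
[6, -3, 2, -2, -9] → max 6
[-3, 2, -2, -9, -8] → max 2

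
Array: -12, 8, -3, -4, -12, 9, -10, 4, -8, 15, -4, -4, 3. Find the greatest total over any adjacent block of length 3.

Each size-3 window and its sum:
[-12, 8, -3] → sum -7
[8, -3, -4] → sum 1
[-3, -4, -12] → sum -19
[-4, -12, 9] → sum -7
[-12, 9, -10] → sum -13
[9, -10, 4] → sum 3
[-10, 4, -8] → sum -14
[4, -8, 15] → sum 11
[-8, 15, -4] → sum 3
[15, -4, -4] → sum 7
[-4, -4, 3] → sum -5
Greatest of these is 11.

11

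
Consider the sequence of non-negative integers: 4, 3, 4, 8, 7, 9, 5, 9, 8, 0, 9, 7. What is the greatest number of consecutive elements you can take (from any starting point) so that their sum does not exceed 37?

6

Extend to the right; shrink from the left whenever the sum exceeds 37:
add 4: [4] sum 4, len 1
add 3: [4, 3] sum 7, len 2
add 4: [4, 3, 4] sum 11, len 3
add 8: [4, 3, 4, 8] sum 19, len 4
add 7: [4, 3, 4, 8, 7] sum 26, len 5
add 9: [4, 3, 4, 8, 7, 9] sum 35, len 6
add 5: [3, 4, 8, 7, 9, 5] sum 36, len 6
add 9: [7, 9, 5, 9] sum 30, len 4
add 8: [9, 5, 9, 8] sum 31, len 4
add 0: [9, 5, 9, 8, 0] sum 31, len 5
add 9: [5, 9, 8, 0, 9] sum 31, len 5
add 7: [9, 8, 0, 9, 7] sum 33, len 5
Longest length seen: 6.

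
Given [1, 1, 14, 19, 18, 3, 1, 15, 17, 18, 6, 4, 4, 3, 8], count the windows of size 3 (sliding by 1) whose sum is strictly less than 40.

[1, 1, 14] → sum 16  < 40 ✓
[1, 14, 19] → sum 34  < 40 ✓
[14, 19, 18] → sum 51
[19, 18, 3] → sum 40
[18, 3, 1] → sum 22  < 40 ✓
[3, 1, 15] → sum 19  < 40 ✓
[1, 15, 17] → sum 33  < 40 ✓
[15, 17, 18] → sum 50
[17, 18, 6] → sum 41
[18, 6, 4] → sum 28  < 40 ✓
[6, 4, 4] → sum 14  < 40 ✓
[4, 4, 3] → sum 11  < 40 ✓
[4, 3, 8] → sum 15  < 40 ✓
9 windows satisfy the condition.

9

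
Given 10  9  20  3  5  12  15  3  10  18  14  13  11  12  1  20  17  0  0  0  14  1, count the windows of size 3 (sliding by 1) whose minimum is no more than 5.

[10, 9, 20] → min 9
[9, 20, 3] → min 3  ≤ 5 ✓
[20, 3, 5] → min 3  ≤ 5 ✓
[3, 5, 12] → min 3  ≤ 5 ✓
[5, 12, 15] → min 5  ≤ 5 ✓
[12, 15, 3] → min 3  ≤ 5 ✓
[15, 3, 10] → min 3  ≤ 5 ✓
[3, 10, 18] → min 3  ≤ 5 ✓
[10, 18, 14] → min 10
[18, 14, 13] → min 13
[14, 13, 11] → min 11
[13, 11, 12] → min 11
[11, 12, 1] → min 1  ≤ 5 ✓
[12, 1, 20] → min 1  ≤ 5 ✓
[1, 20, 17] → min 1  ≤ 5 ✓
[20, 17, 0] → min 0  ≤ 5 ✓
[17, 0, 0] → min 0  ≤ 5 ✓
[0, 0, 0] → min 0  ≤ 5 ✓
[0, 0, 14] → min 0  ≤ 5 ✓
[0, 14, 1] → min 0  ≤ 5 ✓
15 windows satisfy the condition.

15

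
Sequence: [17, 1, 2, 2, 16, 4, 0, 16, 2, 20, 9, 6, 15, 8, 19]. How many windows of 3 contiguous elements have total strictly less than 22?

[17, 1, 2] → sum 20  < 22 ✓
[1, 2, 2] → sum 5  < 22 ✓
[2, 2, 16] → sum 20  < 22 ✓
[2, 16, 4] → sum 22
[16, 4, 0] → sum 20  < 22 ✓
[4, 0, 16] → sum 20  < 22 ✓
[0, 16, 2] → sum 18  < 22 ✓
[16, 2, 20] → sum 38
[2, 20, 9] → sum 31
[20, 9, 6] → sum 35
[9, 6, 15] → sum 30
[6, 15, 8] → sum 29
[15, 8, 19] → sum 42
6 windows satisfy the condition.

6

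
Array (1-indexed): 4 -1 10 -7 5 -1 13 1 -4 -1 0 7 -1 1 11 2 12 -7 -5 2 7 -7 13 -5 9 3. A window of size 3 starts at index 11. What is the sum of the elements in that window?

6

Elements at indices 11..13: 0, 7, -1
sum(0, 7, -1) = 6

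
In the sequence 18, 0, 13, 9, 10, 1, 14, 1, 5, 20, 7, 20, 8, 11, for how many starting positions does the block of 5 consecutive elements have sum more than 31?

18 0 13 9 10 → sum 50  > 31 ✓
0 13 9 10 1 → sum 33  > 31 ✓
13 9 10 1 14 → sum 47  > 31 ✓
9 10 1 14 1 → sum 35  > 31 ✓
10 1 14 1 5 → sum 31
1 14 1 5 20 → sum 41  > 31 ✓
14 1 5 20 7 → sum 47  > 31 ✓
1 5 20 7 20 → sum 53  > 31 ✓
5 20 7 20 8 → sum 60  > 31 ✓
20 7 20 8 11 → sum 66  > 31 ✓
9 windows satisfy the condition.

9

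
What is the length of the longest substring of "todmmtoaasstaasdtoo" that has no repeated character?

5

add t: [t] len 1
add o: [t, o] len 2
add d: [t, o, d] len 3
add m: [t, o, d, m] len 4
add m (repeat m, move left end past it): [m] len 1
add t: [m, t] len 2
add o: [m, t, o] len 3
add a: [m, t, o, a] len 4
add a (repeat a, move left end past it): [a] len 1
add s: [a, s] len 2
add s (repeat s, move left end past it): [s] len 1
add t: [s, t] len 2
add a: [s, t, a] len 3
add a (repeat a, move left end past it): [a] len 1
add s: [a, s] len 2
add d: [a, s, d] len 3
add t: [a, s, d, t] len 4
add o: [a, s, d, t, o] len 5
add o (repeat o, move left end past it): [o] len 1
Longest all-distinct length: 5.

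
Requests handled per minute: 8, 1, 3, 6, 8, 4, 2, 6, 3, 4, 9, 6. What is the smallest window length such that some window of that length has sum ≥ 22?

Extend right; whenever the sum reaches 22, record the length and shrink from the left:
add 8: running sum 8 < 22
add 1: running sum 9 < 22
add 3: running sum 12 < 22
add 6: running sum 18 < 22
add 8: shortest ending here [8, 1, 3, 6, 8] sum 26, len 5
add 4: shortest ending here [1, 3, 6, 8, 4] sum 22, len 5
add 2: shortest ending here [3, 6, 8, 4, 2] sum 23, len 5
add 6: shortest ending here [6, 8, 4, 2, 6] sum 26, len 5
add 3: shortest ending here [8, 4, 2, 6, 3] sum 23, len 5
add 4: shortest ending here [8, 4, 2, 6, 3, 4] sum 27, len 6
add 9: shortest ending here [6, 3, 4, 9] sum 22, len 4
add 6: shortest ending here [3, 4, 9, 6] sum 22, len 4
Shortest qualifying length: 4.

4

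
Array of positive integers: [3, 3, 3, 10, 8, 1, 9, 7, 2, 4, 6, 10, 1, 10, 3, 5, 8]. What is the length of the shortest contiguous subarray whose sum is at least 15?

add 3: running sum 3 < 15
add 3: running sum 6 < 15
add 3: running sum 9 < 15
add 10: shortest ending here [3, 3, 10] sum 16, len 3
add 8: shortest ending here [10, 8] sum 18, len 2
add 1: shortest ending here [10, 8, 1] sum 19, len 3
add 9: shortest ending here [8, 1, 9] sum 18, len 3
add 7: shortest ending here [9, 7] sum 16, len 2
add 2: shortest ending here [9, 7, 2] sum 18, len 3
add 4: shortest ending here [9, 7, 2, 4] sum 22, len 4
add 6: shortest ending here [7, 2, 4, 6] sum 19, len 4
add 10: shortest ending here [6, 10] sum 16, len 2
add 1: shortest ending here [6, 10, 1] sum 17, len 3
add 10: shortest ending here [10, 1, 10] sum 21, len 3
add 3: shortest ending here [10, 1, 10, 3] sum 24, len 4
add 5: shortest ending here [10, 3, 5] sum 18, len 3
add 8: shortest ending here [3, 5, 8] sum 16, len 3
Shortest qualifying length: 2.

2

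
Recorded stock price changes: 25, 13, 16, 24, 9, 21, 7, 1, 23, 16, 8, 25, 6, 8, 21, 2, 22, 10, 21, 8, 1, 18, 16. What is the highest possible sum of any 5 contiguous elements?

87

(25, 13, 16, 24, 9) → sum 87
(13, 16, 24, 9, 21) → sum 83
(16, 24, 9, 21, 7) → sum 77
(24, 9, 21, 7, 1) → sum 62
(9, 21, 7, 1, 23) → sum 61
(21, 7, 1, 23, 16) → sum 68
(7, 1, 23, 16, 8) → sum 55
(1, 23, 16, 8, 25) → sum 73
(23, 16, 8, 25, 6) → sum 78
(16, 8, 25, 6, 8) → sum 63
(8, 25, 6, 8, 21) → sum 68
(25, 6, 8, 21, 2) → sum 62
(6, 8, 21, 2, 22) → sum 59
(8, 21, 2, 22, 10) → sum 63
(21, 2, 22, 10, 21) → sum 76
(2, 22, 10, 21, 8) → sum 63
(22, 10, 21, 8, 1) → sum 62
(10, 21, 8, 1, 18) → sum 58
(21, 8, 1, 18, 16) → sum 64
Highest of these is 87.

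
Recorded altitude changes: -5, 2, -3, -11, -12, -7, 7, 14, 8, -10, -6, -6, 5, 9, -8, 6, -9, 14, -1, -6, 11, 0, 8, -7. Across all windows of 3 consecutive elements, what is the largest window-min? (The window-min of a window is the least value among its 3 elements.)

7

-5 2 -3 → min -5
2 -3 -11 → min -11
-3 -11 -12 → min -12
-11 -12 -7 → min -12
-12 -7 7 → min -12
-7 7 14 → min -7
7 14 8 → min 7
14 8 -10 → min -10
8 -10 -6 → min -10
-10 -6 -6 → min -10
-6 -6 5 → min -6
-6 5 9 → min -6
5 9 -8 → min -8
9 -8 6 → min -8
-8 6 -9 → min -9
6 -9 14 → min -9
-9 14 -1 → min -9
14 -1 -6 → min -6
-1 -6 11 → min -6
-6 11 0 → min -6
11 0 8 → min 0
0 8 -7 → min -7
Largest of these is 7.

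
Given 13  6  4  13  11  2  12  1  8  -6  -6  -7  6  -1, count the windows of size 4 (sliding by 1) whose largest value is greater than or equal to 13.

4

13 6 4 13 → max 13  ≥ 13 ✓
6 4 13 11 → max 13  ≥ 13 ✓
4 13 11 2 → max 13  ≥ 13 ✓
13 11 2 12 → max 13  ≥ 13 ✓
11 2 12 1 → max 12
2 12 1 8 → max 12
12 1 8 -6 → max 12
1 8 -6 -6 → max 8
8 -6 -6 -7 → max 8
-6 -6 -7 6 → max 6
-6 -7 6 -1 → max 6
4 windows satisfy the condition.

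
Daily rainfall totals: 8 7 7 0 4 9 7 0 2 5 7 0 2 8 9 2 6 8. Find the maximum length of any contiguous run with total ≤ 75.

16

Extend to the right; shrink from the left whenever the sum exceeds 75:
add 8: [8] sum 8, len 1
add 7: [8, 7] sum 15, len 2
add 7: [8, 7, 7] sum 22, len 3
add 0: [8, 7, 7, 0] sum 22, len 4
add 4: [8, 7, 7, 0, 4] sum 26, len 5
add 9: [8, 7, 7, 0, 4, 9] sum 35, len 6
add 7: [8, 7, 7, 0, 4, 9, 7] sum 42, len 7
add 0: [8, 7, 7, 0, 4, 9, 7, 0] sum 42, len 8
add 2: [8, 7, 7, 0, 4, 9, 7, 0, 2] sum 44, len 9
add 5: [8, 7, 7, 0, 4, 9, 7, 0, 2, 5] sum 49, len 10
add 7: [8, 7, 7, 0, 4, 9, 7, 0, 2, 5, 7] sum 56, len 11
add 0: [8, 7, 7, 0, 4, 9, 7, 0, 2, 5, 7, 0] sum 56, len 12
add 2: [8, 7, 7, 0, 4, 9, 7, 0, 2, 5, 7, 0, 2] sum 58, len 13
add 8: [8, 7, 7, 0, 4, 9, 7, 0, 2, 5, 7, 0, 2, 8] sum 66, len 14
add 9: [8, 7, 7, 0, 4, 9, 7, 0, 2, 5, 7, 0, 2, 8, 9] sum 75, len 15
add 2: [7, 7, 0, 4, 9, 7, 0, 2, 5, 7, 0, 2, 8, 9, 2] sum 69, len 15
add 6: [7, 7, 0, 4, 9, 7, 0, 2, 5, 7, 0, 2, 8, 9, 2, 6] sum 75, len 16
add 8: [0, 4, 9, 7, 0, 2, 5, 7, 0, 2, 8, 9, 2, 6, 8] sum 69, len 15
Longest length seen: 16.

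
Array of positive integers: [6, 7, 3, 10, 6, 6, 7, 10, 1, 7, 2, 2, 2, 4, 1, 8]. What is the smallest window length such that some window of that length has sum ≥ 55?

8

add 6: running sum 6 < 55
add 7: running sum 13 < 55
add 3: running sum 16 < 55
add 10: running sum 26 < 55
add 6: running sum 32 < 55
add 6: running sum 38 < 55
add 7: running sum 45 < 55
add 10: shortest ending here [6, 7, 3, 10, 6, 6, 7, 10] sum 55, len 8
add 1: shortest ending here [6, 7, 3, 10, 6, 6, 7, 10, 1] sum 56, len 9
add 7: shortest ending here [7, 3, 10, 6, 6, 7, 10, 1, 7] sum 57, len 9
add 2: shortest ending here [7, 3, 10, 6, 6, 7, 10, 1, 7, 2] sum 59, len 10
add 2: shortest ending here [7, 3, 10, 6, 6, 7, 10, 1, 7, 2, 2] sum 61, len 11
add 2: shortest ending here [3, 10, 6, 6, 7, 10, 1, 7, 2, 2, 2] sum 56, len 11
add 4: shortest ending here [10, 6, 6, 7, 10, 1, 7, 2, 2, 2, 4] sum 57, len 11
add 1: shortest ending here [10, 6, 6, 7, 10, 1, 7, 2, 2, 2, 4, 1] sum 58, len 12
add 8: shortest ending here [6, 6, 7, 10, 1, 7, 2, 2, 2, 4, 1, 8] sum 56, len 12
Shortest qualifying length: 8.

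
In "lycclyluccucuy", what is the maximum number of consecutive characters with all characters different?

add l: [l] len 1
add y: [l, y] len 2
add c: [l, y, c] len 3
add c (repeat c, move left end past it): [c] len 1
add l: [c, l] len 2
add y: [c, l, y] len 3
add l (repeat l, move left end past it): [y, l] len 2
add u: [y, l, u] len 3
add c: [y, l, u, c] len 4
add c (repeat c, move left end past it): [c] len 1
add u: [c, u] len 2
add c (repeat c, move left end past it): [u, c] len 2
add u (repeat u, move left end past it): [c, u] len 2
add y: [c, u, y] len 3
Longest all-distinct length: 4.

4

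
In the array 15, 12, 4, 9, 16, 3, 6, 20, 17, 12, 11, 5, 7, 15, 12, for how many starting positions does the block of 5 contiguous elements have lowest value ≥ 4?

(15, 12, 4, 9, 16) → min 4  ≥ 4 ✓
(12, 4, 9, 16, 3) → min 3
(4, 9, 16, 3, 6) → min 3
(9, 16, 3, 6, 20) → min 3
(16, 3, 6, 20, 17) → min 3
(3, 6, 20, 17, 12) → min 3
(6, 20, 17, 12, 11) → min 6  ≥ 4 ✓
(20, 17, 12, 11, 5) → min 5  ≥ 4 ✓
(17, 12, 11, 5, 7) → min 5  ≥ 4 ✓
(12, 11, 5, 7, 15) → min 5  ≥ 4 ✓
(11, 5, 7, 15, 12) → min 5  ≥ 4 ✓
6 windows satisfy the condition.

6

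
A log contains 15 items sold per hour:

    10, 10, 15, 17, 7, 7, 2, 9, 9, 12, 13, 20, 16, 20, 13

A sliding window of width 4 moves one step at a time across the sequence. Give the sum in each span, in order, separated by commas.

52, 49, 46, 33, 25, 27, 32, 43, 54, 61, 69, 69

Sliding a size-4 window across the 15 values:
10 10 15 17 → sum 52
10 15 17 7 → sum 49
15 17 7 7 → sum 46
17 7 7 2 → sum 33
7 7 2 9 → sum 25
7 2 9 9 → sum 27
2 9 9 12 → sum 32
9 9 12 13 → sum 43
9 12 13 20 → sum 54
12 13 20 16 → sum 61
13 20 16 20 → sum 69
20 16 20 13 → sum 69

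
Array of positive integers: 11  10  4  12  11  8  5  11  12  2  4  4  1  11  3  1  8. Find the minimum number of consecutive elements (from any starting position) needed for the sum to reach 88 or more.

add 11: running sum 11 < 88
add 10: running sum 21 < 88
add 4: running sum 25 < 88
add 12: running sum 37 < 88
add 11: running sum 48 < 88
add 8: running sum 56 < 88
add 5: running sum 61 < 88
add 11: running sum 72 < 88
add 12: running sum 84 < 88
add 2: running sum 86 < 88
add 4: shortest ending here [11, 10, 4, 12, 11, 8, 5, 11, 12, 2, 4] sum 90, len 11
add 4: shortest ending here [11, 10, 4, 12, 11, 8, 5, 11, 12, 2, 4, 4] sum 94, len 12
add 1: shortest ending here [11, 10, 4, 12, 11, 8, 5, 11, 12, 2, 4, 4, 1] sum 95, len 13
add 11: shortest ending here [10, 4, 12, 11, 8, 5, 11, 12, 2, 4, 4, 1, 11] sum 95, len 13
add 3: shortest ending here [4, 12, 11, 8, 5, 11, 12, 2, 4, 4, 1, 11, 3] sum 88, len 13
add 1: shortest ending here [4, 12, 11, 8, 5, 11, 12, 2, 4, 4, 1, 11, 3, 1] sum 89, len 14
add 8: shortest ending here [12, 11, 8, 5, 11, 12, 2, 4, 4, 1, 11, 3, 1, 8] sum 93, len 14
Shortest qualifying length: 11.

11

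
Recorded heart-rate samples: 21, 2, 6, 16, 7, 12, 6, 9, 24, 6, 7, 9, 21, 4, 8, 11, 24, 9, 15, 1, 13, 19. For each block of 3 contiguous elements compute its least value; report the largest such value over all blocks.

9

(21, 2, 6) → min 2
(2, 6, 16) → min 2
(6, 16, 7) → min 6
(16, 7, 12) → min 7
(7, 12, 6) → min 6
(12, 6, 9) → min 6
(6, 9, 24) → min 6
(9, 24, 6) → min 6
(24, 6, 7) → min 6
(6, 7, 9) → min 6
(7, 9, 21) → min 7
(9, 21, 4) → min 4
(21, 4, 8) → min 4
(4, 8, 11) → min 4
(8, 11, 24) → min 8
(11, 24, 9) → min 9
(24, 9, 15) → min 9
(9, 15, 1) → min 1
(15, 1, 13) → min 1
(1, 13, 19) → min 1
Largest of these is 9.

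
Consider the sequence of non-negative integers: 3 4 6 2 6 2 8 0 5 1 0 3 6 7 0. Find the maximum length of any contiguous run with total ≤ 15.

6

→ 3: sum 3, len 1
→ 4: sum 7, len 2
→ 6: sum 13, len 3
→ 2: sum 15, len 4
→ 6 (dropped 3, 4): sum 14, len 3
→ 2 (dropped 6): sum 10, len 3
→ 8 (dropped 2, 6): sum 10, len 2
→ 0: sum 10, len 3
→ 5: sum 15, len 4
→ 1 (dropped 2): sum 14, len 4
→ 0: sum 14, len 5
→ 3 (dropped 8): sum 9, len 5
→ 6: sum 15, len 6
→ 7 (dropped 0, 5, 1, 0, 3): sum 13, len 2
→ 0: sum 13, len 3
Longest length seen: 6.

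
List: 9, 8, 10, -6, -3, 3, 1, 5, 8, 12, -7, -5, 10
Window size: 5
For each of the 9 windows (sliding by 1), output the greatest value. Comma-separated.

Sliding a size-5 window across the 13 values:
(9, 8, 10, -6, -3) → max 10
(8, 10, -6, -3, 3) → max 10
(10, -6, -3, 3, 1) → max 10
(-6, -3, 3, 1, 5) → max 5
(-3, 3, 1, 5, 8) → max 8
(3, 1, 5, 8, 12) → max 12
(1, 5, 8, 12, -7) → max 12
(5, 8, 12, -7, -5) → max 12
(8, 12, -7, -5, 10) → max 12

10, 10, 10, 5, 8, 12, 12, 12, 12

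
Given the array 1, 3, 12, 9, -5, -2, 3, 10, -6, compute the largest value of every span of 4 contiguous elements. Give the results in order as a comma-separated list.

12, 12, 12, 9, 10, 10

Sliding a size-4 window across the 9 values:
[1, 3, 12, 9] → max 12
[3, 12, 9, -5] → max 12
[12, 9, -5, -2] → max 12
[9, -5, -2, 3] → max 9
[-5, -2, 3, 10] → max 10
[-2, 3, 10, -6] → max 10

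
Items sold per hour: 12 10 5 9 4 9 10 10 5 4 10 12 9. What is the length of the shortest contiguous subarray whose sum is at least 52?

Extend right; whenever the sum reaches 52, record the length and shrink from the left:
add 12: running sum 12 < 52
add 10: running sum 22 < 52
add 5: running sum 27 < 52
add 9: running sum 36 < 52
add 4: running sum 40 < 52
add 9: running sum 49 < 52
add 10: shortest ending here [12, 10, 5, 9, 4, 9, 10] sum 59, len 7
add 10: shortest ending here [10, 5, 9, 4, 9, 10, 10] sum 57, len 7
add 5: shortest ending here [5, 9, 4, 9, 10, 10, 5] sum 52, len 7
add 4: shortest ending here [5, 9, 4, 9, 10, 10, 5, 4] sum 56, len 8
add 10: shortest ending here [4, 9, 10, 10, 5, 4, 10] sum 52, len 7
add 12: shortest ending here [9, 10, 10, 5, 4, 10, 12] sum 60, len 7
add 9: shortest ending here [10, 10, 5, 4, 10, 12, 9] sum 60, len 7
Shortest qualifying length: 7.

7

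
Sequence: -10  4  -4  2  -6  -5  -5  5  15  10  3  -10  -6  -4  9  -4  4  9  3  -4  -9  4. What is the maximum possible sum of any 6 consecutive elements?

-10 4 -4 2 -6 -5 → sum -19
4 -4 2 -6 -5 -5 → sum -14
-4 2 -6 -5 -5 5 → sum -13
2 -6 -5 -5 5 15 → sum 6
-6 -5 -5 5 15 10 → sum 14
-5 -5 5 15 10 3 → sum 23
-5 5 15 10 3 -10 → sum 18
5 15 10 3 -10 -6 → sum 17
15 10 3 -10 -6 -4 → sum 8
10 3 -10 -6 -4 9 → sum 2
3 -10 -6 -4 9 -4 → sum -12
-10 -6 -4 9 -4 4 → sum -11
-6 -4 9 -4 4 9 → sum 8
-4 9 -4 4 9 3 → sum 17
9 -4 4 9 3 -4 → sum 17
-4 4 9 3 -4 -9 → sum -1
4 9 3 -4 -9 4 → sum 7
Maximum of these is 23.

23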